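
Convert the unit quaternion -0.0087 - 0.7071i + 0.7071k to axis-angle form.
axis = (-√2/2, 0, √2/2), θ = 181°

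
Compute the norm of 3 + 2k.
√13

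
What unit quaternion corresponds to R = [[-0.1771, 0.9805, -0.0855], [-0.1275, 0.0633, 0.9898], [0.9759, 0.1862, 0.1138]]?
-0.5 + 0.4018i + 0.5307j + 0.554k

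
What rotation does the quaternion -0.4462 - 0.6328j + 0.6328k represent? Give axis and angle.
axis = (0, -√2/2, √2/2), θ = 233°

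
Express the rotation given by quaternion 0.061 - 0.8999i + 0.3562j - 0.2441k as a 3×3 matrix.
[[0.6271, -0.6113, 0.4828], [-0.6709, -0.7388, -0.0641], [0.3959, -0.2837, -0.8734]]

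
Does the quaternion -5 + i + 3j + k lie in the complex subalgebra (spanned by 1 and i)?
No. The quaternion -5 + i + 3j + k has j-coefficient y = 3 and k-coefficient z = 1, not both zero, so it does not lie in the complex subalgebra spanned by 1 and i.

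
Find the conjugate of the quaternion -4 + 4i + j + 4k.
-4 - 4i - j - 4k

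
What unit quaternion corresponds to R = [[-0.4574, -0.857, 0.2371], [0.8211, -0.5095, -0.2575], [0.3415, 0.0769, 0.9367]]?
0.4924 + 0.1698i - 0.053j + 0.852k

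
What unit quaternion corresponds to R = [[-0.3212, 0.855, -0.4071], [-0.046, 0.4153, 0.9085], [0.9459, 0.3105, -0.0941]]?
0.5 - 0.299i - 0.6765j - 0.4505k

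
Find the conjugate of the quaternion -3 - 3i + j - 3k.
-3 + 3i - j + 3k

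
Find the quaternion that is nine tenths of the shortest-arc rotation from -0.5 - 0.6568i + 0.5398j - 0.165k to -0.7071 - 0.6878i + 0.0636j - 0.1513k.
-0.6945 - 0.6934i + 0.1143j - 0.1547k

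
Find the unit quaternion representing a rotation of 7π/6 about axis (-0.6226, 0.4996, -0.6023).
-0.2588 - 0.6014i + 0.4826j - 0.5818k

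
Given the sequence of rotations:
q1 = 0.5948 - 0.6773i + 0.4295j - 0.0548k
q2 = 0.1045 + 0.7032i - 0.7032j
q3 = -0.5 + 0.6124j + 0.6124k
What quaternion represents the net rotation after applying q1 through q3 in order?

q2 · q1 = 0.8405 + 0.386i - 0.3348j - 0.18k
q3 · q2 · q1 = -0.105 - 0.0982i + 0.9185j + 0.3683k
-0.105 - 0.0982i + 0.9185j + 0.3683k


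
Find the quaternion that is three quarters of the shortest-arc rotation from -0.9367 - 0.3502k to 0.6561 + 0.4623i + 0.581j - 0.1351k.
-0.8012 - 0.3726i - 0.4682j + 0.007k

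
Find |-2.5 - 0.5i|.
2.55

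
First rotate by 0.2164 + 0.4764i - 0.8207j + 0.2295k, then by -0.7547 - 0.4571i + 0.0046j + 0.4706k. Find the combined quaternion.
-0.0498 - 0.0712i + 0.9495j + 0.3016k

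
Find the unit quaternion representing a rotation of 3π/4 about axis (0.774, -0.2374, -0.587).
0.3827 + 0.7151i - 0.2193j - 0.5423k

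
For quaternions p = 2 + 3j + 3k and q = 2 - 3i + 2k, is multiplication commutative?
No: pq = -2 - 3j + 19k ≠ -2 - 12i + 15j + k = qp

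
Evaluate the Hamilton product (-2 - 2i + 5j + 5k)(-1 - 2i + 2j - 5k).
13 - 29i - 29j + 11k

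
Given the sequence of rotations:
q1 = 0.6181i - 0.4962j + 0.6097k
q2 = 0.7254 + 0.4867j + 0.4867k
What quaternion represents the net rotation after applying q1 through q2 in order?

q2 · q1 = -0.0552 + 0.9866i - 0.0591j + 0.1414k
-0.0552 + 0.9866i - 0.0591j + 0.1414k


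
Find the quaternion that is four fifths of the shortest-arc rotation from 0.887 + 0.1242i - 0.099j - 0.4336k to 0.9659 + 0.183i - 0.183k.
0.9564 + 0.1723i - 0.0201j - 0.235k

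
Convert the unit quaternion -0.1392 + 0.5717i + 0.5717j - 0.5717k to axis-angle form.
axis = (√3/3, √3/3, -√3/3), θ = 196°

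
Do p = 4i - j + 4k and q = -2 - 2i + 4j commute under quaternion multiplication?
No: pq = 12 - 24i - 6j + 6k ≠ 12 + 8i + 10j - 22k = qp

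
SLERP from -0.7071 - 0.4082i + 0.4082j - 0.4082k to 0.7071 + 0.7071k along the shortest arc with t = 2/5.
-0.7461 - 0.2569i + 0.2569j - 0.558k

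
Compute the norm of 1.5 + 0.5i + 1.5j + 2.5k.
√11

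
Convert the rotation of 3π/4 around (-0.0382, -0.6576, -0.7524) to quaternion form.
0.3827 - 0.0353i - 0.6075j - 0.6951k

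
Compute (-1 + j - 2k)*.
-1 - j + 2k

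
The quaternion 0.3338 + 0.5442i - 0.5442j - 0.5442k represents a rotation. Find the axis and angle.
axis = (√3/3, -√3/3, -√3/3), θ = 141°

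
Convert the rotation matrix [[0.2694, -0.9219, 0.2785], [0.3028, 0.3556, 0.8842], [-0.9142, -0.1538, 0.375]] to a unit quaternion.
0.7071 - 0.367i + 0.4217j + 0.433k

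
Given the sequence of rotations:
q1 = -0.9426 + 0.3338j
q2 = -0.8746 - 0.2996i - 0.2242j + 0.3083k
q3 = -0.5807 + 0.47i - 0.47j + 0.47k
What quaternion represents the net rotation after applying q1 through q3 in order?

q2 · q1 = 0.8992 + 0.1795i - 0.0806j - 0.3906k
q3 · q2 · q1 = -0.4608 + 0.5399i - 0.1079j + 0.6959k
-0.4608 + 0.5399i - 0.1079j + 0.6959k


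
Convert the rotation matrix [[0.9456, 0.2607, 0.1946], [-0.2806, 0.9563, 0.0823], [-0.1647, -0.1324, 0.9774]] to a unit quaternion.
0.9848 - 0.0545i + 0.0912j - 0.1374k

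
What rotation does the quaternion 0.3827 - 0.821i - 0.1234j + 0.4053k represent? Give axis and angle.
axis = (-0.8887, -0.1336, 0.4387), θ = 3π/4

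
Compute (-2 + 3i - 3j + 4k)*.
-2 - 3i + 3j - 4k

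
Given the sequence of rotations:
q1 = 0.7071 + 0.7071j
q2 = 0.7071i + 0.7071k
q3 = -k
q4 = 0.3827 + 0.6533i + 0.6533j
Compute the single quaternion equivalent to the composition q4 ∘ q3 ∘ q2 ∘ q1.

q2 · q1 = k
q3 · q2 · q1 = 1
q4 · q3 · q2 · q1 = 0.3827 + 0.6533i + 0.6533j
0.3827 + 0.6533i + 0.6533j


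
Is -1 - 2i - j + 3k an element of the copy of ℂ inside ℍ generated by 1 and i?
No. The quaternion -1 - 2i - j + 3k has j-coefficient y = -1 and k-coefficient z = 3, not both zero, so it does not lie in the complex subalgebra spanned by 1 and i.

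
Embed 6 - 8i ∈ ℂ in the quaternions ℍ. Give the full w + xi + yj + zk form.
6 - 8i + 0j + 0k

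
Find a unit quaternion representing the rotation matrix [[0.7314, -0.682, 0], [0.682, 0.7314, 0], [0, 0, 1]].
0.9304 + 0.3665k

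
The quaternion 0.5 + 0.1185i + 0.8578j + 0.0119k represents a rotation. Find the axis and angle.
axis = (0.1368, 0.9905, 0.0137), θ = 2π/3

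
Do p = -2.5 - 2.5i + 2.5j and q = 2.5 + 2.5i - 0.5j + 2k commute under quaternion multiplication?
No: pq = 1.25 - 7.5i + 12.5j - 10k ≠ 1.25 - 17.5i + 2.5j = qp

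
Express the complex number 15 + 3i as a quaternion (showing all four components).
15 + 3i + 0j + 0k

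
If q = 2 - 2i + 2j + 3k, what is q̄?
2 + 2i - 2j - 3k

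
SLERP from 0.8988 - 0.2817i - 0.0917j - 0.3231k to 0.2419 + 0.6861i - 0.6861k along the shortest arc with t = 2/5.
0.7869 + 0.1501i - 0.0674j - 0.5948k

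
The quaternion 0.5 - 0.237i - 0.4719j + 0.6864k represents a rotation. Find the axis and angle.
axis = (-0.2737, -0.5449, 0.7926), θ = 2π/3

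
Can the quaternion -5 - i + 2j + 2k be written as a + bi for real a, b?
No. The quaternion -5 - i + 2j + 2k has j-coefficient y = 2 and k-coefficient z = 2, not both zero, so it does not lie in the complex subalgebra spanned by 1 and i.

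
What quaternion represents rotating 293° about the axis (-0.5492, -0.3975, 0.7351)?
-0.8339 - 0.3031i - 0.2194j + 0.4057k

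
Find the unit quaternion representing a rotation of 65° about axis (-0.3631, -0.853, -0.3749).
0.8434 - 0.1951i - 0.4583j - 0.2014k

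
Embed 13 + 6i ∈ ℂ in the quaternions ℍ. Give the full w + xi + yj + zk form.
13 + 6i + 0j + 0k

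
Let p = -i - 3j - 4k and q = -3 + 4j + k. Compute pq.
16 + 16i + 10j + 8k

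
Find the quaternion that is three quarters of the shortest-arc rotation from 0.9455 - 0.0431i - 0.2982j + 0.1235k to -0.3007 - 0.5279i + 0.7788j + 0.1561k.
0.5324 + 0.4202i - 0.7292j - 0.0908k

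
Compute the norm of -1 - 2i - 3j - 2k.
√18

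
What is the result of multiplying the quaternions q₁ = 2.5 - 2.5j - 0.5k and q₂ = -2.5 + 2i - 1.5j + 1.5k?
-9.25 + 0.5i + 1.5j + 10k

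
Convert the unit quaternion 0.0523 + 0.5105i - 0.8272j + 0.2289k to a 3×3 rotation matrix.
[[-0.4733, -0.8685, 0.1472], [-0.8206, 0.374, -0.4321], [0.3202, -0.3253, -0.8897]]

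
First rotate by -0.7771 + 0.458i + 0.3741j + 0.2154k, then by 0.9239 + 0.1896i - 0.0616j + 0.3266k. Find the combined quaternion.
-0.8521 + 0.1404i + 0.5022j + 0.0443k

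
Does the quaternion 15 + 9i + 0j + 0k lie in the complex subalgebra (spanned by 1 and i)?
Yes. The quaternion 15 + 9i has j- and k-coefficients y = z = 0, so it lies in the complex subalgebra spanned by 1 and i.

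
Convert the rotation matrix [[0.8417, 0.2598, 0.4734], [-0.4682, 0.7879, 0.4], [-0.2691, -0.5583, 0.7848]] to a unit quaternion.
0.9239 - 0.2593i + 0.2009j - 0.197k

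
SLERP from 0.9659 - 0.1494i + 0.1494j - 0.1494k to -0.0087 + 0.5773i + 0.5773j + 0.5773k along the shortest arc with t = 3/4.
0.3578 - 0.5728i - 0.4645j - 0.5728k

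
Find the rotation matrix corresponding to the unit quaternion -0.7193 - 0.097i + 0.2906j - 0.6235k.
[[0.0536, -0.9533, -0.2971], [0.8406, 0.2037, -0.5019], [0.539, -0.2228, 0.8123]]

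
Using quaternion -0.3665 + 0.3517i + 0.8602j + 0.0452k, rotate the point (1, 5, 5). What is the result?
(-0.287, 5.992, -3.874)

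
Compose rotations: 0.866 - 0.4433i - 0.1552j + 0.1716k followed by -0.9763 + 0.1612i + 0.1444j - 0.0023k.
-0.7512 + 0.5968i + 0.2499j - 0.1305k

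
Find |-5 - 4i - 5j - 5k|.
√91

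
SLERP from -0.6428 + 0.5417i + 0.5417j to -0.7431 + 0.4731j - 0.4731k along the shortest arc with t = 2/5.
-0.7319 + 0.3455i + 0.5504j - 0.205k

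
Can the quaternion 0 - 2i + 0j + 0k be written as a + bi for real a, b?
Yes. The quaternion -2i has j- and k-coefficients y = z = 0, so it lies in the complex subalgebra spanned by 1 and i.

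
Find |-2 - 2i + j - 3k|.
√18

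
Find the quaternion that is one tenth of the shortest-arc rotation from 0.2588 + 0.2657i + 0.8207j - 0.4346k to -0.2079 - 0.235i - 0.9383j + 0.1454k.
0.2548 + 0.2638i + 0.8365j - 0.4072k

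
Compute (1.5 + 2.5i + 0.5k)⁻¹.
0.1714 - 0.2857i - 0.0571k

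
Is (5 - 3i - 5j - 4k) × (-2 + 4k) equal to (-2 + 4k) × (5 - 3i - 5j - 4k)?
No: pq = 6 - 14i + 22j + 28k ≠ 6 + 26i - 2j + 28k = qp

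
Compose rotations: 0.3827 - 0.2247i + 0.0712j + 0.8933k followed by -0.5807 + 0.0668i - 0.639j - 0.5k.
0.2849 - 0.3792i - 0.2332j - 0.8489k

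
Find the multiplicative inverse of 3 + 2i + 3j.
0.1364 - 0.0909i - 0.1364j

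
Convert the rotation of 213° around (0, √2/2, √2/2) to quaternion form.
-0.284 + 0.678j + 0.678k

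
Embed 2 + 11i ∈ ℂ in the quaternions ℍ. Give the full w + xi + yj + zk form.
2 + 11i + 0j + 0k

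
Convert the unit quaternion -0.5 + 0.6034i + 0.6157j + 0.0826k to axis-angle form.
axis = (0.6967, 0.7109, 0.0954), θ = 4π/3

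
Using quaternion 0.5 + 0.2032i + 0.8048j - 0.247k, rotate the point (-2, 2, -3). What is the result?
(-0.13, 3.233, 2.556)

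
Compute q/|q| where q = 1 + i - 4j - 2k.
0.2132 + 0.2132i - 0.8528j - 0.4264k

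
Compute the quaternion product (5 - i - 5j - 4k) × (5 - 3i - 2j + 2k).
20 - 38i - 21j - 23k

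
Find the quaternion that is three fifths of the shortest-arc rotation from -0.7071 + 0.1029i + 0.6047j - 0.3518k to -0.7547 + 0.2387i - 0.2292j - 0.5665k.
-0.814 + 0.2031i + 0.1217j - 0.5304k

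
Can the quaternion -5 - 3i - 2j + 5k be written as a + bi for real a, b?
No. The quaternion -5 - 3i - 2j + 5k has j-coefficient y = -2 and k-coefficient z = 5, not both zero, so it does not lie in the complex subalgebra spanned by 1 and i.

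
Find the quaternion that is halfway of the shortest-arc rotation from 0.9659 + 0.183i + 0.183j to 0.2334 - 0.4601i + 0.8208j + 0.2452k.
0.7462 - 0.1724i + 0.6246j + 0.1526k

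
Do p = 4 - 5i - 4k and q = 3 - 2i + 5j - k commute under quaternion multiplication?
No: pq = -2 - 3i + 23j - 41k ≠ -2 - 43i + 17j + 9k = qp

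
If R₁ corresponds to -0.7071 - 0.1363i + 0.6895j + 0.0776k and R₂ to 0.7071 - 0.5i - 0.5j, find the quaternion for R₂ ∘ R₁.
-0.2234 + 0.2184i + 0.8799j - 0.358k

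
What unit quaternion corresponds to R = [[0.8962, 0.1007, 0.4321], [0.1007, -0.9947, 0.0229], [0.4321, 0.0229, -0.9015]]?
0.9737i + 0.0517j + 0.2219k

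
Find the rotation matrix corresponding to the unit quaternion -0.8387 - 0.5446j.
[[0.4068, 0, 0.9135], [0, 1, 0], [-0.9135, 0, 0.4068]]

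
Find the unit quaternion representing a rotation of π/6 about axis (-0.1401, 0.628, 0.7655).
0.9659 - 0.0363i + 0.1625j + 0.1981k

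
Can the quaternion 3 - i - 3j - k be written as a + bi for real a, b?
No. The quaternion 3 - i - 3j - k has j-coefficient y = -3 and k-coefficient z = -1, not both zero, so it does not lie in the complex subalgebra spanned by 1 and i.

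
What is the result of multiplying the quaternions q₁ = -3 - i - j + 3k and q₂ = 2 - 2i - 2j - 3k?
-1 + 13i - 5j + 15k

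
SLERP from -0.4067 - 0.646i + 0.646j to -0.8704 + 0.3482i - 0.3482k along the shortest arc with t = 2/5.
-0.7906 - 0.3043i + 0.4957j - 0.1914k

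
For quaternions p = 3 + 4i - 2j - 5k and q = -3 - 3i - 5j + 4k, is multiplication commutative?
No: pq = 13 - 54i - 10j + k ≠ 13 + 12i - 8j + 53k = qp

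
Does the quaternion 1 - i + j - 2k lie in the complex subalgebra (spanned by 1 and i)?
No. The quaternion 1 - i + j - 2k has j-coefficient y = 1 and k-coefficient z = -2, not both zero, so it does not lie in the complex subalgebra spanned by 1 and i.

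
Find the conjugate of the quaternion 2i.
-2i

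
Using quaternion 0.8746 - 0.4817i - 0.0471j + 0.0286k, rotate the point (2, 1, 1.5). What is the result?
(1.818, 1.985, 0.062)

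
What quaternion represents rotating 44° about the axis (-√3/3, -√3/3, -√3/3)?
0.9272 - 0.2163i - 0.2163j - 0.2163k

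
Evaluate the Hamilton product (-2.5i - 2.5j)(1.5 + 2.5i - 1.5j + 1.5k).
2.5 - 7.5i + 10k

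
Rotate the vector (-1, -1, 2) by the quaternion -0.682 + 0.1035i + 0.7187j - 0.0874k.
(-1.978, -1.2, -0.804)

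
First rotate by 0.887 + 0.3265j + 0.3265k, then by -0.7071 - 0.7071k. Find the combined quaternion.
-0.3963 + 0.2309i - 0.2309j - 0.8581k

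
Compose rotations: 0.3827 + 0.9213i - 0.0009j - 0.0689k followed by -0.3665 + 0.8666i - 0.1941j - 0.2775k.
-0.958 + 0.0071i - 0.2699j + 0.0971k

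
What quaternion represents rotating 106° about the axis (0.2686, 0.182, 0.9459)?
0.6018 + 0.2145i + 0.1454j + 0.7554k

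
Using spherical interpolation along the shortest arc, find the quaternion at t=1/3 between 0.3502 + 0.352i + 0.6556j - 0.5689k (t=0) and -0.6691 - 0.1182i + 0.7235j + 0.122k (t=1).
-0.0224 + 0.2359i + 0.8792j - 0.4134k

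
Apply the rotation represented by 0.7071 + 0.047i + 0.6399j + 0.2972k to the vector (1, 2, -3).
(-3.515, 1.177, -0.513)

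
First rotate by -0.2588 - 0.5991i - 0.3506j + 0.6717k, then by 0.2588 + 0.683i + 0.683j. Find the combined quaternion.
0.5817 + 0.127i - 0.7263j + 0.3436k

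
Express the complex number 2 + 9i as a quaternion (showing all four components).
2 + 9i + 0j + 0k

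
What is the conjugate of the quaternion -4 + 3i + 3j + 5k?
-4 - 3i - 3j - 5k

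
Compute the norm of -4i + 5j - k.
√42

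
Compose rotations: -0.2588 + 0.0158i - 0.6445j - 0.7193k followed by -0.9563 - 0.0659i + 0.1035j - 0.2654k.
0.1243 - 0.2436i + 0.538j + 0.7974k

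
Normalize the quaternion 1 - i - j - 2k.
0.378 - 0.378i - 0.378j - 0.7559k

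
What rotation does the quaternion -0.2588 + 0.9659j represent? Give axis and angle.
axis = (0, 1, 0), θ = 7π/6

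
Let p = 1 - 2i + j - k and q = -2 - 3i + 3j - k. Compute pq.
-12 + 3i + 2j - 2k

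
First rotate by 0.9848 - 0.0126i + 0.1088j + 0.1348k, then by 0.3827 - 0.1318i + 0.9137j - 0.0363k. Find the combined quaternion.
0.2807 - 0.0075i + 0.9597j + 0.013k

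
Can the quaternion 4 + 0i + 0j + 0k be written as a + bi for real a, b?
Yes. The quaternion 4 has j- and k-coefficients y = z = 0, so it lies in the complex subalgebra spanned by 1 and i.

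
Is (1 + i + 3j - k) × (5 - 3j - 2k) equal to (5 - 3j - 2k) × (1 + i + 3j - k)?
No: pq = 12 - 4i + 14j - 10k ≠ 12 + 14i + 10j - 4k = qp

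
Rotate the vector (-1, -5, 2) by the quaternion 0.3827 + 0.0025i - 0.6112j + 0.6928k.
(2.445, -2.425, 4.259)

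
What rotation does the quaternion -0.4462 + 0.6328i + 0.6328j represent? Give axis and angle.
axis = (√2/2, √2/2, 0), θ = 233°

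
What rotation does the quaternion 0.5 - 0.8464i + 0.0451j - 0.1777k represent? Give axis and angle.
axis = (-0.9773, 0.0521, -0.2052), θ = 2π/3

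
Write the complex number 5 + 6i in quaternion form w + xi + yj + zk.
5 + 6i + 0j + 0k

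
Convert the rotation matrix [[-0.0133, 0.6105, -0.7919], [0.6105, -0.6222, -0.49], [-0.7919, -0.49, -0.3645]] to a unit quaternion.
0.7024i + 0.4346j - 0.5637k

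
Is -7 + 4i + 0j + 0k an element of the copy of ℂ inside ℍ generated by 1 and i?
Yes. The quaternion -7 + 4i has j- and k-coefficients y = z = 0, so it lies in the complex subalgebra spanned by 1 and i.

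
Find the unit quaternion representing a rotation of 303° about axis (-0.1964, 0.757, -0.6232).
-0.8788 - 0.0937i + 0.3612j - 0.2974k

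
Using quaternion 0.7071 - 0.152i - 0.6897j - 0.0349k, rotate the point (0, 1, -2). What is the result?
(2.189, 0.425, -0.172)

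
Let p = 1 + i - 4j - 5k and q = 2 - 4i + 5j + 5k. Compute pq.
51 + 3i + 12j - 16k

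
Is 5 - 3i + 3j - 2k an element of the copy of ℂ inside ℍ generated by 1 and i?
No. The quaternion 5 - 3i + 3j - 2k has j-coefficient y = 3 and k-coefficient z = -2, not both zero, so it does not lie in the complex subalgebra spanned by 1 and i.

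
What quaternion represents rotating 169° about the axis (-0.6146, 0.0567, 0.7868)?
0.0958 - 0.6118i + 0.0564j + 0.7832k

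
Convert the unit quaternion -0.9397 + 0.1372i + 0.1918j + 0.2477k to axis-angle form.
axis = (0.4012, 0.5608, 0.7243), θ = 320°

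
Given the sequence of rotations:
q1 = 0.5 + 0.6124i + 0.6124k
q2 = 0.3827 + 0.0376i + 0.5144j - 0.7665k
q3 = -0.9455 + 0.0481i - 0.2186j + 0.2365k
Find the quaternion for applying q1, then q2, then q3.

q2 · q1 = 0.6377 + 0.5682i - 0.2352j - 0.4639k
q3 · q2 · q1 = -0.572 - 0.3495i + 0.2397j + 0.7023k
-0.572 - 0.3495i + 0.2397j + 0.7023k


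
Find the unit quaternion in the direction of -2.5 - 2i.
-0.7809 - 0.6247i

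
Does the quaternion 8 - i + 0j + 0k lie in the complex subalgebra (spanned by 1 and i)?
Yes. The quaternion 8 - i has j- and k-coefficients y = z = 0, so it lies in the complex subalgebra spanned by 1 and i.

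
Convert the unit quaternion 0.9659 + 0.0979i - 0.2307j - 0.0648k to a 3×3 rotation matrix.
[[0.8852, 0.08, -0.4584], [-0.1704, 0.9724, -0.1592], [0.433, 0.219, 0.8744]]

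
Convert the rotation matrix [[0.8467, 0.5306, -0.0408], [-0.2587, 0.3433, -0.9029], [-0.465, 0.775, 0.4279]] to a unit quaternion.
0.809 + 0.5185i + 0.1311j - 0.2439k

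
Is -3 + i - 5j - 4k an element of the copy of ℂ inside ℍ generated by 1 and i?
No. The quaternion -3 + i - 5j - 4k has j-coefficient y = -5 and k-coefficient z = -4, not both zero, so it does not lie in the complex subalgebra spanned by 1 and i.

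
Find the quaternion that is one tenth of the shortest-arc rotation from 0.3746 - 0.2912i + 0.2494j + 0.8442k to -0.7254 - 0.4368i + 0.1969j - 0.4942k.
0.4366 - 0.2193i + 0.2091j + 0.8471k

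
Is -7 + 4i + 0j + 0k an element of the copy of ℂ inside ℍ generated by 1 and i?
Yes. The quaternion -7 + 4i has j- and k-coefficients y = z = 0, so it lies in the complex subalgebra spanned by 1 and i.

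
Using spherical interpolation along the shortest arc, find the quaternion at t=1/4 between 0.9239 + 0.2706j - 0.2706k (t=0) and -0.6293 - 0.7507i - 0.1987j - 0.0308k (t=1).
0.9152 + 0.2134i + 0.2721j - 0.2069k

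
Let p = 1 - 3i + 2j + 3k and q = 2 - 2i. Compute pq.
-4 - 8i - 2j + 10k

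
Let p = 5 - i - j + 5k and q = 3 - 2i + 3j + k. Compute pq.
11 - 29i + 3j + 15k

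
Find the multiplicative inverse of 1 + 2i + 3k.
0.0714 - 0.1429i - 0.2143k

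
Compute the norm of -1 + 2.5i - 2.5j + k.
3.808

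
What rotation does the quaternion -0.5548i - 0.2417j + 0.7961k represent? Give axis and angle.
axis = (-0.5548, -0.2417, 0.7961), θ = π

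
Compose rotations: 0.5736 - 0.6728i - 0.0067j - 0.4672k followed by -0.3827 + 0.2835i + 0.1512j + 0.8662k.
0.3769 + 0.3553i - 0.361j + 0.7755k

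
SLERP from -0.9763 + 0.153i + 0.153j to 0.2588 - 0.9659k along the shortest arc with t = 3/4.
-0.549 + 0.0511i + 0.0511j + 0.8327k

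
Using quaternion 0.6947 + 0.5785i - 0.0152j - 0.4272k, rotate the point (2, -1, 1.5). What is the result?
(-0.08, -2.374, -1.268)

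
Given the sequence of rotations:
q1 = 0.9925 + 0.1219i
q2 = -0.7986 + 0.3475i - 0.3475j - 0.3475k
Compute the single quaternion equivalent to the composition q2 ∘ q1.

q2 · q1 = -0.835 + 0.2475i - 0.3873j - 0.3025k
-0.835 + 0.2475i - 0.3873j - 0.3025k


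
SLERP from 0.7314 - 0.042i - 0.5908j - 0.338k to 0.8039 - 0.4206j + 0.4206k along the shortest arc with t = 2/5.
0.8239 - 0.0271i - 0.5651j - 0.0331k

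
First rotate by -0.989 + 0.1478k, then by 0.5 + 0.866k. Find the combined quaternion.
-0.6225 - 0.7826k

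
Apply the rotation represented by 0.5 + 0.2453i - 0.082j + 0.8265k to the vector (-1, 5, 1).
(-3.631, -3.6, 0.927)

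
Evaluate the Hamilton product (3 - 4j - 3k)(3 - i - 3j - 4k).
-15 + 4i - 18j - 25k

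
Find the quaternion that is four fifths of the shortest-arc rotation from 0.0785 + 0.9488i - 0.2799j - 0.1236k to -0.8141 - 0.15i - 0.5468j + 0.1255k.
0.7843 + 0.4217i + 0.4281j - 0.154k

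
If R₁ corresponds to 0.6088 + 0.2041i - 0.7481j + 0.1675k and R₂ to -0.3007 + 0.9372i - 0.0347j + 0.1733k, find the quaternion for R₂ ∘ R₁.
-0.4293 + 0.633i + 0.0822j - 0.6389k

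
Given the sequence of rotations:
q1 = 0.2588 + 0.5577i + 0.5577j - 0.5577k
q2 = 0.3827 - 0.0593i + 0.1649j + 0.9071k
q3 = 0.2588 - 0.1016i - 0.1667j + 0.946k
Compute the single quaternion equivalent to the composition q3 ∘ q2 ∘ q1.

q2 · q1 = 0.546 - 0.3998i + 0.7289j - 0.1037k
q3 · q2 · q1 = 0.3203 - 0.8312i - 0.2911j + 0.349k
0.3203 - 0.8312i - 0.2911j + 0.349k


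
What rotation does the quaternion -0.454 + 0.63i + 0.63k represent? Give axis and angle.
axis = (√2/2, 0, √2/2), θ = 234°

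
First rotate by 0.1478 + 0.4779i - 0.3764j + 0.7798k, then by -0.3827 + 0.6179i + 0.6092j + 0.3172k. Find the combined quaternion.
-0.3699 + 0.5029i - 0.0962j - 0.7753k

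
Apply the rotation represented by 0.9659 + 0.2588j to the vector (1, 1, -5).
(-1.634, 1, -4.83)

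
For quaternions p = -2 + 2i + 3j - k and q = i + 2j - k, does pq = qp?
No: pq = -9 - 3i - 3j + 3k ≠ -9 - i - 5j + k = qp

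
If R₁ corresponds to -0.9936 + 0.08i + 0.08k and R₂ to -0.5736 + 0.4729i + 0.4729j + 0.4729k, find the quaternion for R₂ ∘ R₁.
0.4943 - 0.4779i - 0.4699j - 0.5536k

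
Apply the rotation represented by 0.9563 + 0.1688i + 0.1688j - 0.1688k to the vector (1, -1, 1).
(0.772, -1.532, 0.24)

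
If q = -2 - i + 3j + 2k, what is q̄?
-2 + i - 3j - 2k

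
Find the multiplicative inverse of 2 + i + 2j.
0.2222 - 0.1111i - 0.2222j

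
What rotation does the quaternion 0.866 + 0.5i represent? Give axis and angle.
axis = (1, 0, 0), θ = π/3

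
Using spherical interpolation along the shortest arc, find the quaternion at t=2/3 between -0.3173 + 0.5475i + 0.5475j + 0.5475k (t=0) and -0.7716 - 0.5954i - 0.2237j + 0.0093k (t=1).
0.4806 + 0.7276i + 0.4272j + 0.239k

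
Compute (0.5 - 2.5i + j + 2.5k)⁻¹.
0.0364 + 0.1818i - 0.0727j - 0.1818k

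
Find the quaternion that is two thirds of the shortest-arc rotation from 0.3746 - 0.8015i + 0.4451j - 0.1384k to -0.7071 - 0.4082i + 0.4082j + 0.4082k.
-0.4038 - 0.6938i + 0.5325j + 0.2684k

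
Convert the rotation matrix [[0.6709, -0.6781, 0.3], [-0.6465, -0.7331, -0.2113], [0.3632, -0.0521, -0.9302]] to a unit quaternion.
0.0436 + 0.913i - 0.3627j + 0.1816k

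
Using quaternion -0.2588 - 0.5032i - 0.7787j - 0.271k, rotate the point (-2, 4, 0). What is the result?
(3.293, -0.461, 2.991)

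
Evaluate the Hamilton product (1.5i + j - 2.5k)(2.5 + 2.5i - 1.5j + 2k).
2.75 + 2i - 6.75j - 11k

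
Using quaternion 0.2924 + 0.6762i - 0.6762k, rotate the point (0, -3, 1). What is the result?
(-2.101, 2.092, -1.101)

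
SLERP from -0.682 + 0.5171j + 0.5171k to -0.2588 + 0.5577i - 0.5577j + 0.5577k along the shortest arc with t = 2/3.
-0.521 + 0.4538i - 0.2185j + 0.6891k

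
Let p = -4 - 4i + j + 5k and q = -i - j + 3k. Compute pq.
-18 + 12i + 11j - 7k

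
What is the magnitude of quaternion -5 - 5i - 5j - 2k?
√79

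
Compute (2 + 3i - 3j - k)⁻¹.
0.087 - 0.1304i + 0.1304j + 0.0435k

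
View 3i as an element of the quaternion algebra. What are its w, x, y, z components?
0 + 3i + 0j + 0k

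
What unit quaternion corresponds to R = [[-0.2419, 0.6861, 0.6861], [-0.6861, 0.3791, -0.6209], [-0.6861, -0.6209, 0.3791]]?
0.6157 + 0.5572j - 0.5572k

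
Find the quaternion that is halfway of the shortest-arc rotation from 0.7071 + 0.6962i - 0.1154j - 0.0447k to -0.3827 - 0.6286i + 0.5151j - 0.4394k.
0.5828 + 0.7085i - 0.3372j + 0.2111k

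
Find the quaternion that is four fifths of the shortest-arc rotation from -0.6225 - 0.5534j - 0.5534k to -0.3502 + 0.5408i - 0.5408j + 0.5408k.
-0.4869 + 0.4889i - 0.6403j + 0.3376k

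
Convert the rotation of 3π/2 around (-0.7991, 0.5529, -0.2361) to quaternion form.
-0.7071 - 0.565i + 0.391j - 0.1669k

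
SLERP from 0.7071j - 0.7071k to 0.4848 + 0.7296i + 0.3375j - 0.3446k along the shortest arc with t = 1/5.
0.1173 + 0.1765i + 0.6902j - 0.6919k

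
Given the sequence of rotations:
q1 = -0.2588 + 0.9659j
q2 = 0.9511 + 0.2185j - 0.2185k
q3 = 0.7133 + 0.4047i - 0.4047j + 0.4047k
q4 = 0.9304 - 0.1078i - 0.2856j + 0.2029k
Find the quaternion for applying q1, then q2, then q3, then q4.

q2 · q1 = -0.4572 + 0.211i + 0.8621j + 0.0565k
q3 · q2 · q1 = -0.0855 - 0.4063i + 0.8625j + 0.2896k
q4 · q3 · q2 · q1 = 0.0642 - 0.6265i + 0.7757j + 0.0431k
0.0642 - 0.6265i + 0.7757j + 0.0431k


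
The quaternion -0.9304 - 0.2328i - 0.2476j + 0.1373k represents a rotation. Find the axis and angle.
axis = (-0.6351, -0.6755, 0.3746), θ = 317°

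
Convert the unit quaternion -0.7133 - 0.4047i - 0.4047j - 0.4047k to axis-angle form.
axis = (-√3/3, -√3/3, -√3/3), θ = 271°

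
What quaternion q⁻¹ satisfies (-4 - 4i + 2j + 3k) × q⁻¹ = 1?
-0.0889 + 0.0889i - 0.0444j - 0.0667k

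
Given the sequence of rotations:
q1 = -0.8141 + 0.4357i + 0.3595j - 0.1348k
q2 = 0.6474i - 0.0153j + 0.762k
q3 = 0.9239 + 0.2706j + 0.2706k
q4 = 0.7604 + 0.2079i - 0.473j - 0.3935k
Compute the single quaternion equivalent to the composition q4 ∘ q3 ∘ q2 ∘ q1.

q2 · q1 = -0.1739 - 0.7989i + 0.4317j - 0.3809k
q3 · q2 · q1 = -0.1744 - 0.958i + 0.1356j - 0.1828k
q4 · q3 · q2 · q1 = 0.0588 - 0.6249i + 0.6006j - 0.4953k
0.0588 - 0.6249i + 0.6006j - 0.4953k


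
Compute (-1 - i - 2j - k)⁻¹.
-0.1429 + 0.1429i + 0.2857j + 0.1429k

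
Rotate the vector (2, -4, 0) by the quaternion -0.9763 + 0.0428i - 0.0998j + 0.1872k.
(0.392, -4.453, 0.126)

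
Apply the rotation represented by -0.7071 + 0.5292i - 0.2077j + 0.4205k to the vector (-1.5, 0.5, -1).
(-1.391, 0.691, -1.042)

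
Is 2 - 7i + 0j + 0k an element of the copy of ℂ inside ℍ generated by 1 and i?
Yes. The quaternion 2 - 7i has j- and k-coefficients y = z = 0, so it lies in the complex subalgebra spanned by 1 and i.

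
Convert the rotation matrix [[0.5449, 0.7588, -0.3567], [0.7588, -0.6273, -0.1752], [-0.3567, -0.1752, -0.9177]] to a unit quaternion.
0.8789i + 0.4317j - 0.2029k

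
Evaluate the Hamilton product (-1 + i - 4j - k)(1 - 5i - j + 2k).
2 - 3i - 24k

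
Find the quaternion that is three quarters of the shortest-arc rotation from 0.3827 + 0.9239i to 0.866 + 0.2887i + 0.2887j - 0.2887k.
0.8038 + 0.4968i + 0.2313j - 0.2313k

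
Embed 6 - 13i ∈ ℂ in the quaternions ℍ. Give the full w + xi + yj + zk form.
6 - 13i + 0j + 0k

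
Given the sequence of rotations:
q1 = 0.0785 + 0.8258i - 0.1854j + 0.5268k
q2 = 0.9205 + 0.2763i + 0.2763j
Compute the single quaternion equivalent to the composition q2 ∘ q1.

q2 · q1 = -0.1047 + 0.9274i - 0.2945j + 0.2055k
-0.1047 + 0.9274i - 0.2945j + 0.2055k


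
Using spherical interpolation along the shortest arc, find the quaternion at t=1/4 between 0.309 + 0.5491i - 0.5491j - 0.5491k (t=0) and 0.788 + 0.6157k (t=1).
-0.0079 + 0.4933i - 0.4933j - 0.7164k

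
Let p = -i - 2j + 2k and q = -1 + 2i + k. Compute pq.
-i + 7j + 2k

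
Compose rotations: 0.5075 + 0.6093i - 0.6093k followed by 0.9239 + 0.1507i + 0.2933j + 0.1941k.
0.4953 + 0.4607i + 0.3589j - 0.6431k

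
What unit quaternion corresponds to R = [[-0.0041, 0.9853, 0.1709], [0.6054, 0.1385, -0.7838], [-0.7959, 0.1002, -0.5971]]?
0.3665 + 0.603i + 0.6595j - 0.2591k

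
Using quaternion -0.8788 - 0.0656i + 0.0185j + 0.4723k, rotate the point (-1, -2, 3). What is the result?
(-2.492, -0.551, 2.736)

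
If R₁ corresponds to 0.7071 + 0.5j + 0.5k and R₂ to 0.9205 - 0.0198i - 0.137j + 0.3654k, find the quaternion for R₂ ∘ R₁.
0.5367 - 0.2652i + 0.3733j + 0.7087k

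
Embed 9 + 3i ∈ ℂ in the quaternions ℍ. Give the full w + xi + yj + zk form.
9 + 3i + 0j + 0k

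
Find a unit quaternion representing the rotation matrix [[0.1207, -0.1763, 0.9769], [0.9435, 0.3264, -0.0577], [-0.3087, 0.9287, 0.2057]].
0.6428 + 0.3836i + 0.5j + 0.4355k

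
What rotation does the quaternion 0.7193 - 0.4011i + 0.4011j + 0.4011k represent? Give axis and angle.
axis = (-√3/3, √3/3, √3/3), θ = 88°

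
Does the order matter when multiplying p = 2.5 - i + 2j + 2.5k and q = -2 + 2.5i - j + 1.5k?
Yes: pq = -4.25 + 13.75i + 1.25j - 5.25k ≠ -4.25 + 2.75i - 14.25j + 2.75k = qp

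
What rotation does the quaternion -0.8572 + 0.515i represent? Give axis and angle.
axis = (1, 0, 0), θ = 298°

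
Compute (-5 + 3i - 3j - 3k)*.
-5 - 3i + 3j + 3k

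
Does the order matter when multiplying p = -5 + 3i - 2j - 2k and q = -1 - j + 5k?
Yes: pq = 13 - 15i - 8j - 26k ≠ 13 + 9i + 22j - 20k = qp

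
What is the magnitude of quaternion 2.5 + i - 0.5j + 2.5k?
3.708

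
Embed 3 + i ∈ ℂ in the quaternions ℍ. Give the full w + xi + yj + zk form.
3 + i + 0j + 0k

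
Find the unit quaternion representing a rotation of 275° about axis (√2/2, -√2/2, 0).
-0.7373 + 0.4777i - 0.4777j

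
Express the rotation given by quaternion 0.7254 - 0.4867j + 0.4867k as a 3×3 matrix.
[[0.0525, -0.7061, -0.7061], [0.7061, 0.5262, -0.4738], [0.7061, -0.4738, 0.5262]]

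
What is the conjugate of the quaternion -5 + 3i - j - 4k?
-5 - 3i + j + 4k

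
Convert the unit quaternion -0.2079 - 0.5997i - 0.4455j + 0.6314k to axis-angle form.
axis = (-0.6131, -0.4555, 0.6455), θ = 204°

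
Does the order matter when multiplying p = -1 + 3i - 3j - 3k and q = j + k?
Yes: pq = 6 - 4j + 2k ≠ 6 + 2j - 4k = qp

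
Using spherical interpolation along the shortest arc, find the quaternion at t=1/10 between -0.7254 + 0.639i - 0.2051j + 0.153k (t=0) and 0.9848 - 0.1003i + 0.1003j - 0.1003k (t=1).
-0.766 + 0.593i - 0.1976j + 0.1501k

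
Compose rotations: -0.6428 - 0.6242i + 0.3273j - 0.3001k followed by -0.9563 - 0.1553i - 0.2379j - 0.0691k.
0.5749 + 0.7908i - 0.1635j + 0.1321k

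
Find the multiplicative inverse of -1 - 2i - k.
-0.1667 + 0.3333i + 0.1667k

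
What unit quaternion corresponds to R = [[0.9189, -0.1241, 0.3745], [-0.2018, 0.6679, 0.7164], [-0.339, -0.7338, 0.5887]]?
0.891 - 0.4069i + 0.2002j - 0.0218k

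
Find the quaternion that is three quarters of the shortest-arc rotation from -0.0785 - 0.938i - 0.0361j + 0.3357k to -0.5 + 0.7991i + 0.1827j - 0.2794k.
0.3652 - 0.8665i - 0.1507j + 0.305k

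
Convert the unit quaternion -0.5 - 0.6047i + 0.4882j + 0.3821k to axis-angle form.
axis = (-0.6982, 0.5637, 0.4412), θ = 4π/3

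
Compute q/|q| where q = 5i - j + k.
0.9623i - 0.1925j + 0.1925k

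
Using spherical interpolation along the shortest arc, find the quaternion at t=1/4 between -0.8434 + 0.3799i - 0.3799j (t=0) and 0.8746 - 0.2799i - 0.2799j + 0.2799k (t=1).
-0.8979 + 0.3733i - 0.2205j - 0.0764k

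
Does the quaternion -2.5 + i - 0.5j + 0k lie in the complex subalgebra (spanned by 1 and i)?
No. The quaternion -2.5 + i - 0.5j has j-coefficient y = -0.5 and k-coefficient z = 0, not both zero, so it does not lie in the complex subalgebra spanned by 1 and i.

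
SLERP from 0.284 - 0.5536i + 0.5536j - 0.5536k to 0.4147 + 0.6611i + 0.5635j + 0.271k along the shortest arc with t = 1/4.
0.1048 - 0.7392i + 0.2934j - 0.5972k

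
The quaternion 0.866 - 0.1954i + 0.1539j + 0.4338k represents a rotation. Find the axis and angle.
axis = (-0.3908, 0.3078, 0.8675), θ = π/3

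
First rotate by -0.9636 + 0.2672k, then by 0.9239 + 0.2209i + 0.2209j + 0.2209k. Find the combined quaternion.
-0.9493 - 0.1538i - 0.2719j + 0.034k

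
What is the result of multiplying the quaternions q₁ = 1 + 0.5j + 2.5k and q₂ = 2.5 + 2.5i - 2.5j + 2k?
-1.25 + 9.75i + 5j + 7k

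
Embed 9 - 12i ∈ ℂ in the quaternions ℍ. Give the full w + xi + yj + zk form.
9 - 12i + 0j + 0k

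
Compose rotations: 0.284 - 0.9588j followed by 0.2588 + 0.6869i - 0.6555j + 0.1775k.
-0.555 + 0.3653i - 0.4343j - 0.6082k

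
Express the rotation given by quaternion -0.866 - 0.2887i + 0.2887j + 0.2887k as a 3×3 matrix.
[[0.6666, 0.3333, -0.6667], [-0.6667, 0.6666, -0.3333], [0.3333, 0.6667, 0.6666]]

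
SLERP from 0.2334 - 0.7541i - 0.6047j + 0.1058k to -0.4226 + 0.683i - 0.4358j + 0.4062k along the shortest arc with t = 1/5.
0.3179 - 0.8485i - 0.423j - 0.0123k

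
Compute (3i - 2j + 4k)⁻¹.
-0.1034i + 0.069j - 0.1379k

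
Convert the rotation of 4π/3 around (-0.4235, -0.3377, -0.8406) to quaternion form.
-0.5 - 0.3668i - 0.2925j - 0.728k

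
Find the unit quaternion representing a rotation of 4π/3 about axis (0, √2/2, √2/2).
-0.5 + 0.6124j + 0.6124k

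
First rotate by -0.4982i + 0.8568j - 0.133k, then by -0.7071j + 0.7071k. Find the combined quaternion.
0.6999 - 0.5118i - 0.3523j - 0.3523k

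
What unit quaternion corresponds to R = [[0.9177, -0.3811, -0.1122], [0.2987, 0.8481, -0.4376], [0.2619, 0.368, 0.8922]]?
0.9563 + 0.2106i - 0.0978j + 0.1777k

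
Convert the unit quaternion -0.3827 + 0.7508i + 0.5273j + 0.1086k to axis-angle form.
axis = (0.8127, 0.5707, 0.1175), θ = 5π/4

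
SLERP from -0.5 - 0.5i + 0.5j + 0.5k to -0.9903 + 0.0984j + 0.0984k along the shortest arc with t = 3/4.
-0.9381 - 0.144i + 0.2229j + 0.2229k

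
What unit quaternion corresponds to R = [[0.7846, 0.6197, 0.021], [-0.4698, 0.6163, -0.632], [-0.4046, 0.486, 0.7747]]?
0.891 + 0.3137i + 0.1194j - 0.3057k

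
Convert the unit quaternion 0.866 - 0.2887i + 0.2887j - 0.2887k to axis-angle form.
axis = (-√3/3, √3/3, -√3/3), θ = π/3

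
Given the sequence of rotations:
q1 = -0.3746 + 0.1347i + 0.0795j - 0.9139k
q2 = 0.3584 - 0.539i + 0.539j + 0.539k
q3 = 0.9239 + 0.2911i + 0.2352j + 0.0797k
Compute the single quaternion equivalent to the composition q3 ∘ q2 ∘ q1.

q2 · q1 = 0.3881 - 0.2853i - 0.5934j - 0.6449k
q3 · q2 · q1 = 0.6326 - 0.255i - 0.292j - 0.6705k
0.6326 - 0.255i - 0.292j - 0.6705k


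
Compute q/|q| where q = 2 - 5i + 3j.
0.3244 - 0.8111i + 0.4867j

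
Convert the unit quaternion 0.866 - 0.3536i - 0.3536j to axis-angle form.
axis = (-√2/2, -√2/2, 0), θ = π/3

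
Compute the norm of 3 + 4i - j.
√26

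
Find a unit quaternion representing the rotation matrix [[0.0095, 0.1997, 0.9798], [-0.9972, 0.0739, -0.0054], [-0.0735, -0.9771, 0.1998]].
0.5664 - 0.4289i + 0.4649j - 0.5283k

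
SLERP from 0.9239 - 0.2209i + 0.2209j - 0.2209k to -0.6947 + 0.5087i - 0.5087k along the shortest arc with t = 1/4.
0.9307 - 0.3194i + 0.1756j - 0.0318k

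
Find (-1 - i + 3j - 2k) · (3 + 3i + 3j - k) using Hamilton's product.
-11 - 3i - j - 17k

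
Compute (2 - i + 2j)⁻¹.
0.2222 + 0.1111i - 0.2222j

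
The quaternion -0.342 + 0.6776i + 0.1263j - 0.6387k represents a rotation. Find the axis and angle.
axis = (0.7211, 0.1344, -0.6797), θ = 220°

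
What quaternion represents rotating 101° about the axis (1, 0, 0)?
0.6361 + 0.7716i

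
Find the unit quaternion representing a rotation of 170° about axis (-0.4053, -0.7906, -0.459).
0.0872 - 0.4038i - 0.7876j - 0.4573k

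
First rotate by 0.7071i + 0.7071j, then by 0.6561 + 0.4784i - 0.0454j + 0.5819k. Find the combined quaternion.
-0.3062 + 0.0525i + 0.8754j + 0.3704k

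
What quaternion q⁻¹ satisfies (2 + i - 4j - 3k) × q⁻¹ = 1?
0.0667 - 0.0333i + 0.1333j + 0.1k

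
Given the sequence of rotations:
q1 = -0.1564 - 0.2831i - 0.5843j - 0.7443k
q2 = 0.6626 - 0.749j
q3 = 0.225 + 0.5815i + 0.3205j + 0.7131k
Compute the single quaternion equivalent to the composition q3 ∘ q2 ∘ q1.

q2 · q1 = -0.5413 + 0.3699i - 0.27j - 0.7052k
q3 · q2 · q1 = 0.2525 - 0.265i + 0.4396j - 0.8202k
0.2525 - 0.265i + 0.4396j - 0.8202k


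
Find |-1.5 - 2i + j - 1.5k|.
3.082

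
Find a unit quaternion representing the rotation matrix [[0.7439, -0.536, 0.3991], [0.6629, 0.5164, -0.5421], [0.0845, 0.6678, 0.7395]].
0.866 + 0.3493i + 0.0908j + 0.3461k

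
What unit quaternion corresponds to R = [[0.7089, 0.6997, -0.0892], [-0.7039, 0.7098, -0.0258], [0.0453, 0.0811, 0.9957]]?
0.9239 + 0.0289i - 0.0364j - 0.3798k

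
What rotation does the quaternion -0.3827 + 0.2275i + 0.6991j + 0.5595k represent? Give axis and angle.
axis = (0.2462, 0.7567, 0.6056), θ = 5π/4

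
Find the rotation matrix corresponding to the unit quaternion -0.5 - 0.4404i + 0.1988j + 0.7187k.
[[-0.1121, 0.5436, -0.8318], [-0.8938, -0.421, -0.1546], [-0.4342, 0.7262, 0.5331]]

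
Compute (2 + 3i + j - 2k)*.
2 - 3i - j + 2k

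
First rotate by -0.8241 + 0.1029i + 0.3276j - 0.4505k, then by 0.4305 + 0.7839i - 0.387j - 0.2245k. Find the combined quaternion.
-0.4098 - 0.3538i + 0.79j + 0.2877k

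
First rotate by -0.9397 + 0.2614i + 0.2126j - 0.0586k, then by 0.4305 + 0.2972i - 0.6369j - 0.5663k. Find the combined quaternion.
-0.38 - 0.009i + 0.5594j + 0.7366k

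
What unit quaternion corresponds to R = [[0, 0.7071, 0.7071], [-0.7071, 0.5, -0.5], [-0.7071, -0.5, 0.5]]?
0.7071 + 0.5j - 0.5k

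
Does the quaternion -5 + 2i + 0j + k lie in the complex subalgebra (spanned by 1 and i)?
No. The quaternion -5 + 2i + k has j-coefficient y = 0 and k-coefficient z = 1, not both zero, so it does not lie in the complex subalgebra spanned by 1 and i.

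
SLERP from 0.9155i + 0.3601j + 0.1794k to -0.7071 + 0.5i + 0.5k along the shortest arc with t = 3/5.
-0.4735 + 0.7574i + 0.1662j + 0.4177k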